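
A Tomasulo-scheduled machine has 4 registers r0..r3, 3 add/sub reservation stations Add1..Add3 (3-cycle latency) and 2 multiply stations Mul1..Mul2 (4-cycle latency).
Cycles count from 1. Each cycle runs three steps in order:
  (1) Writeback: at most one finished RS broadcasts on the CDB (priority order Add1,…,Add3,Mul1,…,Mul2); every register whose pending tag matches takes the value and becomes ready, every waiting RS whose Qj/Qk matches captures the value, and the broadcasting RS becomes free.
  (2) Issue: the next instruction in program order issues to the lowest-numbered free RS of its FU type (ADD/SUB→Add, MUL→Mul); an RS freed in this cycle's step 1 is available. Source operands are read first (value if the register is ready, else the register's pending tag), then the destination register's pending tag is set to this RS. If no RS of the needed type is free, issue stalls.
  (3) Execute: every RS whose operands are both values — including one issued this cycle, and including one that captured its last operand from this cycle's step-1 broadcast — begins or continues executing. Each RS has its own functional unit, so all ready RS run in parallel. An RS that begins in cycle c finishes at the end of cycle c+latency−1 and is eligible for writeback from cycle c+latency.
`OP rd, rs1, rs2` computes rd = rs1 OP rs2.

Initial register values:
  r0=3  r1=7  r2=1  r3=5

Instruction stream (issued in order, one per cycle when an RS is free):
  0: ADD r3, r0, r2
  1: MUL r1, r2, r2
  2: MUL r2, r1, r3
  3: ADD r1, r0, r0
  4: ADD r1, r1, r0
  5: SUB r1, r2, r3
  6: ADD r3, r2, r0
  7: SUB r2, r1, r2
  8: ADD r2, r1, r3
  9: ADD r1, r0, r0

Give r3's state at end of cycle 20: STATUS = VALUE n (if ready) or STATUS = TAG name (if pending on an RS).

cycle 1: issue ADD r3<-Add1 // r0:3,r1:7,r2:1,r3:Add1
cycle 2: issue MUL r1<-Mul1 // r0:3,r1:Mul1,r2:1,r3:Add1
cycle 3: issue MUL r2<-Mul2 // r0:3,r1:Mul1,r2:Mul2,r3:Add1
cycle 4: CDB Add1=4; issue ADD r1<-Add1 // r0:3,r1:Add1,r2:Mul2,r3:4
cycle 5: issue ADD r1<-Add2 // r0:3,r1:Add2,r2:Mul2,r3:4
cycle 6: CDB Mul1=1; issue SUB r1<-Add3 // r0:3,r1:Add3,r2:Mul2,r3:4
cycle 7: CDB Add1=6; issue ADD r3<-Add1 // r0:3,r1:Add3,r2:Mul2,r3:Add1
cycle 8: stall // r0:3,r1:Add3,r2:Mul2,r3:Add1
cycle 9: stall // r0:3,r1:Add3,r2:Mul2,r3:Add1
cycle 10: CDB Add2=9; issue SUB r2<-Add2 // r0:3,r1:Add3,r2:Add2,r3:Add1
cycle 11: CDB Mul2=4; stall // r0:3,r1:Add3,r2:Add2,r3:Add1
cycle 12: stall // r0:3,r1:Add3,r2:Add2,r3:Add1
cycle 13: stall // r0:3,r1:Add3,r2:Add2,r3:Add1
cycle 14: CDB Add1=7; issue ADD r2<-Add1 // r0:3,r1:Add3,r2:Add1,r3:7
cycle 15: CDB Add3=0; issue ADD r1<-Add3 // r0:3,r1:Add3,r2:Add1,r3:7
cycle 16: - // r0:3,r1:Add3,r2:Add1,r3:7
cycle 17: - // r0:3,r1:Add3,r2:Add1,r3:7
cycle 18: CDB Add1=7 // r0:3,r1:Add3,r2:7,r3:7
cycle 19: CDB Add2=-4 // r0:3,r1:Add3,r2:7,r3:7
cycle 20: CDB Add3=6 // r0:3,r1:6,r2:7,r3:7

STATUS = VALUE 7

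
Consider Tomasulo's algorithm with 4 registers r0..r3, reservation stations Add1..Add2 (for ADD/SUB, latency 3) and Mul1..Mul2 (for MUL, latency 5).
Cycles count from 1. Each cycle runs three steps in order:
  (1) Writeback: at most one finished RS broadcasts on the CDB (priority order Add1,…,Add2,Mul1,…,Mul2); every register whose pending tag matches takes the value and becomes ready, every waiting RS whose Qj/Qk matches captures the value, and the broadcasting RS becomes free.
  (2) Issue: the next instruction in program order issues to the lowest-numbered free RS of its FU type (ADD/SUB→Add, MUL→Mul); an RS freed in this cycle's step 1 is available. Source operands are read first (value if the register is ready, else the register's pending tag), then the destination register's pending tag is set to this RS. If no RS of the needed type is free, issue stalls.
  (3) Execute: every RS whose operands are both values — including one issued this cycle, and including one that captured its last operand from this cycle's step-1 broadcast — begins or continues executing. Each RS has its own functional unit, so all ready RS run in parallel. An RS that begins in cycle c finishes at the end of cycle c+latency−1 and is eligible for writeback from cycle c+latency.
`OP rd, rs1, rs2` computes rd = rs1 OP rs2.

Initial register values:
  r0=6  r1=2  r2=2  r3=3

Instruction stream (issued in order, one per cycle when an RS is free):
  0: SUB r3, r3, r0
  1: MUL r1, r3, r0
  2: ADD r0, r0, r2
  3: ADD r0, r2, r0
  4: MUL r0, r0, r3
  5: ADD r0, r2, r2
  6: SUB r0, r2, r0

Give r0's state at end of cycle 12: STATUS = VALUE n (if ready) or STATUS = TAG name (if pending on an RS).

c1: issue SUB r3<-Add1 | r0:6,r1:2,r2:2,r3:Add1
c2: issue MUL r1<-Mul1 | r0:6,r1:Mul1,r2:2,r3:Add1
c3: issue ADD r0<-Add2 | r0:Add2,r1:Mul1,r2:2,r3:Add1
c4: CDB Add1=-3; issue ADD r0<-Add1 | r0:Add1,r1:Mul1,r2:2,r3:-3
c5: issue MUL r0<-Mul2 | r0:Mul2,r1:Mul1,r2:2,r3:-3
c6: CDB Add2=8; issue ADD r0<-Add2 | r0:Add2,r1:Mul1,r2:2,r3:-3
c7: stall | r0:Add2,r1:Mul1,r2:2,r3:-3
c8: stall | r0:Add2,r1:Mul1,r2:2,r3:-3
c9: CDB Add1=10; issue SUB r0<-Add1 | r0:Add1,r1:Mul1,r2:2,r3:-3
c10: CDB Add2=4 | r0:Add1,r1:Mul1,r2:2,r3:-3
c11: CDB Mul1=-18 | r0:Add1,r1:-18,r2:2,r3:-3
c12: - | r0:Add1,r1:-18,r2:2,r3:-3

STATUS = TAG Add1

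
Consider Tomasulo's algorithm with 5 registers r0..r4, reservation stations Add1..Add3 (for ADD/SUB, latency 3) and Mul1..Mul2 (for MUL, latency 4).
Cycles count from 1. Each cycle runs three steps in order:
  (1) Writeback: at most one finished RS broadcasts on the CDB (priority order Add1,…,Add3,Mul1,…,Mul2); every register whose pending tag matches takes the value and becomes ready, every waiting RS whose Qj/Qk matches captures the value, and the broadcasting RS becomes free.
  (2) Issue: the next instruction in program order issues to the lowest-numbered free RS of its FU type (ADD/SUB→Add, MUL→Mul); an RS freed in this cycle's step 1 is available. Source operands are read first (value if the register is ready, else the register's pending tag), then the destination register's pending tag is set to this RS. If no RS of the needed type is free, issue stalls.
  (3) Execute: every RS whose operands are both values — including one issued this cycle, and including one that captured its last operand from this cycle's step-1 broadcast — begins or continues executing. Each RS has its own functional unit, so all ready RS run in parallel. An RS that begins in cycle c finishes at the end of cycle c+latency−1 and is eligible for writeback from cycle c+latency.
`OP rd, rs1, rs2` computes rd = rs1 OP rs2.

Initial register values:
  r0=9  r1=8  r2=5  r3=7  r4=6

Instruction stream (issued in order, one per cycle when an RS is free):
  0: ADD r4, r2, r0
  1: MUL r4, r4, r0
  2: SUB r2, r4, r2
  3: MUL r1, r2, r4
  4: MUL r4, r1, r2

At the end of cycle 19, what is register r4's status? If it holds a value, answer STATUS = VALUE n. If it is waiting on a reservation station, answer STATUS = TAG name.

c1: issue ADD r4<-Add1 | r0:9,r1:8,r2:5,r3:7,r4:Add1
c2: issue MUL r4<-Mul1 | r0:9,r1:8,r2:5,r3:7,r4:Mul1
c3: issue SUB r2<-Add2 | r0:9,r1:8,r2:Add2,r3:7,r4:Mul1
c4: CDB Add1=14; issue MUL r1<-Mul2 | r0:9,r1:Mul2,r2:Add2,r3:7,r4:Mul1
c5: stall | r0:9,r1:Mul2,r2:Add2,r3:7,r4:Mul1
c6: stall | r0:9,r1:Mul2,r2:Add2,r3:7,r4:Mul1
c7: stall | r0:9,r1:Mul2,r2:Add2,r3:7,r4:Mul1
c8: CDB Mul1=126; issue MUL r4<-Mul1 | r0:9,r1:Mul2,r2:Add2,r3:7,r4:Mul1
c9: - | r0:9,r1:Mul2,r2:Add2,r3:7,r4:Mul1
c10: - | r0:9,r1:Mul2,r2:Add2,r3:7,r4:Mul1
c11: CDB Add2=121 | r0:9,r1:Mul2,r2:121,r3:7,r4:Mul1
c12: - | r0:9,r1:Mul2,r2:121,r3:7,r4:Mul1
c13: - | r0:9,r1:Mul2,r2:121,r3:7,r4:Mul1
c14: - | r0:9,r1:Mul2,r2:121,r3:7,r4:Mul1
c15: CDB Mul2=15246 | r0:9,r1:15246,r2:121,r3:7,r4:Mul1
c16: - | r0:9,r1:15246,r2:121,r3:7,r4:Mul1
c17: - | r0:9,r1:15246,r2:121,r3:7,r4:Mul1
c18: - | r0:9,r1:15246,r2:121,r3:7,r4:Mul1
c19: CDB Mul1=1844766 | r0:9,r1:15246,r2:121,r3:7,r4:1844766

STATUS = VALUE 1844766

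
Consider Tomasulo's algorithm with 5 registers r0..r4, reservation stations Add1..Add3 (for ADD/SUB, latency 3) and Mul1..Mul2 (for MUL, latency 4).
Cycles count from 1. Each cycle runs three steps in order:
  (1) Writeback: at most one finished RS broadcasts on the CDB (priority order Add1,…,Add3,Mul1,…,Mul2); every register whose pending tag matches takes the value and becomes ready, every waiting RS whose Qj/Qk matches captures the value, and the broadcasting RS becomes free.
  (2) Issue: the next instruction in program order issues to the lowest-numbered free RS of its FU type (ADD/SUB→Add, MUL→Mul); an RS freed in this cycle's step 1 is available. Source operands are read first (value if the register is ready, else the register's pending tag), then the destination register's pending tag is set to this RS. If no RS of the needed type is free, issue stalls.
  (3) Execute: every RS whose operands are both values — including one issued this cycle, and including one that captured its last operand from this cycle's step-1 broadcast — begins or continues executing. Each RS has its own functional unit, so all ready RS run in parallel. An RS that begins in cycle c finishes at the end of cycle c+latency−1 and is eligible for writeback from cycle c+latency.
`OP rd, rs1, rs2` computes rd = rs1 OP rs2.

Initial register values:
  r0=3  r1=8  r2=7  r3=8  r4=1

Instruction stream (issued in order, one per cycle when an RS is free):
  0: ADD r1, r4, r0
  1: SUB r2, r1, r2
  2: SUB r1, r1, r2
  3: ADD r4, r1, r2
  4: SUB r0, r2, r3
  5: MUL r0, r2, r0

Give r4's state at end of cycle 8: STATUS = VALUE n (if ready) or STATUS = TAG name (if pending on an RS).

STATUS = TAG Add1

c1: issue ADD r1<-Add1 | r0:3,r1:Add1,r2:7,r3:8,r4:1
c2: issue SUB r2<-Add2 | r0:3,r1:Add1,r2:Add2,r3:8,r4:1
c3: issue SUB r1<-Add3 | r0:3,r1:Add3,r2:Add2,r3:8,r4:1
c4: CDB Add1=4; issue ADD r4<-Add1 | r0:3,r1:Add3,r2:Add2,r3:8,r4:Add1
c5: stall | r0:3,r1:Add3,r2:Add2,r3:8,r4:Add1
c6: stall | r0:3,r1:Add3,r2:Add2,r3:8,r4:Add1
c7: CDB Add2=-3; issue SUB r0<-Add2 | r0:Add2,r1:Add3,r2:-3,r3:8,r4:Add1
c8: issue MUL r0<-Mul1 | r0:Mul1,r1:Add3,r2:-3,r3:8,r4:Add1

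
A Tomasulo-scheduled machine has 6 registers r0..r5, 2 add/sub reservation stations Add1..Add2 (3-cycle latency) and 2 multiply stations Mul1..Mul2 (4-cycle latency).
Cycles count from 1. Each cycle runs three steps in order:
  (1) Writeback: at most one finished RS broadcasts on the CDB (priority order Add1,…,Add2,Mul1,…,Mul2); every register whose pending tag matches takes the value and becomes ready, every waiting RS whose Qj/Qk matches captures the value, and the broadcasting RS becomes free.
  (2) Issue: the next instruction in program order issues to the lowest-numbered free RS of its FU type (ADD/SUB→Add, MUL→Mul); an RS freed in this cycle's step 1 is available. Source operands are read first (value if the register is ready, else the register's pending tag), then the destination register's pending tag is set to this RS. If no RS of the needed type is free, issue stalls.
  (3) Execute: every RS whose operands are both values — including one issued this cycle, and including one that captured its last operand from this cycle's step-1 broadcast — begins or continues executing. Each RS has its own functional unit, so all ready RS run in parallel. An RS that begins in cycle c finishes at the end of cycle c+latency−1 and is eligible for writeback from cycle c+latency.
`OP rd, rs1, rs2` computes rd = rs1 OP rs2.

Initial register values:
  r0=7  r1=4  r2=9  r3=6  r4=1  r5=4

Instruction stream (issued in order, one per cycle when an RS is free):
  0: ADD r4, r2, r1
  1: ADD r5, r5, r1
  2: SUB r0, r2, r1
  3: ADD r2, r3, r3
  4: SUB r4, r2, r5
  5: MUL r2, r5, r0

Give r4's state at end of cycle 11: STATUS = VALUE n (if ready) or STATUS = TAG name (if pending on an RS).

STATUS = VALUE 4

cycle 1: issue ADD r4<-Add1 // r0:7,r1:4,r2:9,r3:6,r4:Add1,r5:4
cycle 2: issue ADD r5<-Add2 // r0:7,r1:4,r2:9,r3:6,r4:Add1,r5:Add2
cycle 3: stall // r0:7,r1:4,r2:9,r3:6,r4:Add1,r5:Add2
cycle 4: CDB Add1=13; issue SUB r0<-Add1 // r0:Add1,r1:4,r2:9,r3:6,r4:13,r5:Add2
cycle 5: CDB Add2=8; issue ADD r2<-Add2 // r0:Add1,r1:4,r2:Add2,r3:6,r4:13,r5:8
cycle 6: stall // r0:Add1,r1:4,r2:Add2,r3:6,r4:13,r5:8
cycle 7: CDB Add1=5; issue SUB r4<-Add1 // r0:5,r1:4,r2:Add2,r3:6,r4:Add1,r5:8
cycle 8: CDB Add2=12; issue MUL r2<-Mul1 // r0:5,r1:4,r2:Mul1,r3:6,r4:Add1,r5:8
cycle 9: - // r0:5,r1:4,r2:Mul1,r3:6,r4:Add1,r5:8
cycle 10: - // r0:5,r1:4,r2:Mul1,r3:6,r4:Add1,r5:8
cycle 11: CDB Add1=4 // r0:5,r1:4,r2:Mul1,r3:6,r4:4,r5:8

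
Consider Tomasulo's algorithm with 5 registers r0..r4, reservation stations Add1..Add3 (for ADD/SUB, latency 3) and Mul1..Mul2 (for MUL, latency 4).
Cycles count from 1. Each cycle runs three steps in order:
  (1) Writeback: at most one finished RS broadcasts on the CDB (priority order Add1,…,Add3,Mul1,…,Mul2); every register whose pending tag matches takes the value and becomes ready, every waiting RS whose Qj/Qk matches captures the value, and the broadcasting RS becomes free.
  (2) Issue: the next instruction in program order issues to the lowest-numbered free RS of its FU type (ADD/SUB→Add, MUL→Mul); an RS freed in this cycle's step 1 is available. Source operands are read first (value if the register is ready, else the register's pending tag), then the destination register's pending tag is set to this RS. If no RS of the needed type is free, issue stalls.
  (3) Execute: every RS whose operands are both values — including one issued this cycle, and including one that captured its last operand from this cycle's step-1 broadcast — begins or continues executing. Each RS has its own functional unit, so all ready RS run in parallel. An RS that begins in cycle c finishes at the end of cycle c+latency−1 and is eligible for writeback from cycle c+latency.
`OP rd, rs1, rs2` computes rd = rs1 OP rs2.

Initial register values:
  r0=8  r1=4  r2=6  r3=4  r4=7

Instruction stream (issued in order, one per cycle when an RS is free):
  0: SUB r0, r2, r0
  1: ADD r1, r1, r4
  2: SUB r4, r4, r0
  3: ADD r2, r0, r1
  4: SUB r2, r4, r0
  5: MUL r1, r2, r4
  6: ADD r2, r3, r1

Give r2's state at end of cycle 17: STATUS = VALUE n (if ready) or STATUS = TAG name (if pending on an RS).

STATUS = VALUE 103

c1: issue SUB r0<-Add1 | r0:Add1,r1:4,r2:6,r3:4,r4:7
c2: issue ADD r1<-Add2 | r0:Add1,r1:Add2,r2:6,r3:4,r4:7
c3: issue SUB r4<-Add3 | r0:Add1,r1:Add2,r2:6,r3:4,r4:Add3
c4: CDB Add1=-2; issue ADD r2<-Add1 | r0:-2,r1:Add2,r2:Add1,r3:4,r4:Add3
c5: CDB Add2=11; issue SUB r2<-Add2 | r0:-2,r1:11,r2:Add2,r3:4,r4:Add3
c6: issue MUL r1<-Mul1 | r0:-2,r1:Mul1,r2:Add2,r3:4,r4:Add3
c7: CDB Add3=9; issue ADD r2<-Add3 | r0:-2,r1:Mul1,r2:Add3,r3:4,r4:9
c8: CDB Add1=9 | r0:-2,r1:Mul1,r2:Add3,r3:4,r4:9
c9: - | r0:-2,r1:Mul1,r2:Add3,r3:4,r4:9
c10: CDB Add2=11 | r0:-2,r1:Mul1,r2:Add3,r3:4,r4:9
c11: - | r0:-2,r1:Mul1,r2:Add3,r3:4,r4:9
c12: - | r0:-2,r1:Mul1,r2:Add3,r3:4,r4:9
c13: - | r0:-2,r1:Mul1,r2:Add3,r3:4,r4:9
c14: CDB Mul1=99 | r0:-2,r1:99,r2:Add3,r3:4,r4:9
c15: - | r0:-2,r1:99,r2:Add3,r3:4,r4:9
c16: - | r0:-2,r1:99,r2:Add3,r3:4,r4:9
c17: CDB Add3=103 | r0:-2,r1:99,r2:103,r3:4,r4:9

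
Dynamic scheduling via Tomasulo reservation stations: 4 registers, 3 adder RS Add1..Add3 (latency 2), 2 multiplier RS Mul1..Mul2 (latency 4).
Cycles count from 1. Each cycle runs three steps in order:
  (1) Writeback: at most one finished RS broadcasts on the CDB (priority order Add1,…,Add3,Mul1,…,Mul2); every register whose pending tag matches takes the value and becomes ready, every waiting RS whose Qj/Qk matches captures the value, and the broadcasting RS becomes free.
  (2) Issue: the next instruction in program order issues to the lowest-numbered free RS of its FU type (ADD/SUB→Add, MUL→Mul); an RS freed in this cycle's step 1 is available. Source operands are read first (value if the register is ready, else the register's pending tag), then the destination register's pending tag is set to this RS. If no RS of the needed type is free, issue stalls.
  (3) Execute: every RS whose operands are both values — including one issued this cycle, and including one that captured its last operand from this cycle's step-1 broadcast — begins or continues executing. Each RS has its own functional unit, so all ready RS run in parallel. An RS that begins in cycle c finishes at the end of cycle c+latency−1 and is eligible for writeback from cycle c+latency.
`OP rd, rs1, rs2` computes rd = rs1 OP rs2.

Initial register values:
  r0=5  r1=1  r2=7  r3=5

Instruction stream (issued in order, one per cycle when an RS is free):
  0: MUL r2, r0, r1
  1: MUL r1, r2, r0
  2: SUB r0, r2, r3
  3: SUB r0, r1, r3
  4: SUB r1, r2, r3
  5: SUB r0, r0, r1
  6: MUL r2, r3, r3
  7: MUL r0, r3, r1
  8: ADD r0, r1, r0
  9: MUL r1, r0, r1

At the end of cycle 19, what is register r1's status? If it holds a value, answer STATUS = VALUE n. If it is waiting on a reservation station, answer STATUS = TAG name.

STATUS = TAG Mul1

cycle 1: issue MUL r2<-Mul1 // r0:5,r1:1,r2:Mul1,r3:5
cycle 2: issue MUL r1<-Mul2 // r0:5,r1:Mul2,r2:Mul1,r3:5
cycle 3: issue SUB r0<-Add1 // r0:Add1,r1:Mul2,r2:Mul1,r3:5
cycle 4: issue SUB r0<-Add2 // r0:Add2,r1:Mul2,r2:Mul1,r3:5
cycle 5: CDB Mul1=5; issue SUB r1<-Add3 // r0:Add2,r1:Add3,r2:5,r3:5
cycle 6: stall // r0:Add2,r1:Add3,r2:5,r3:5
cycle 7: CDB Add1=0; issue SUB r0<-Add1 // r0:Add1,r1:Add3,r2:5,r3:5
cycle 8: CDB Add3=0; issue MUL r2<-Mul1 // r0:Add1,r1:0,r2:Mul1,r3:5
cycle 9: CDB Mul2=25; issue MUL r0<-Mul2 // r0:Mul2,r1:0,r2:Mul1,r3:5
cycle 10: issue ADD r0<-Add3 // r0:Add3,r1:0,r2:Mul1,r3:5
cycle 11: CDB Add2=20; stall // r0:Add3,r1:0,r2:Mul1,r3:5
cycle 12: CDB Mul1=25; issue MUL r1<-Mul1 // r0:Add3,r1:Mul1,r2:25,r3:5
cycle 13: CDB Add1=20 // r0:Add3,r1:Mul1,r2:25,r3:5
cycle 14: CDB Mul2=0 // r0:Add3,r1:Mul1,r2:25,r3:5
cycle 15: - // r0:Add3,r1:Mul1,r2:25,r3:5
cycle 16: CDB Add3=0 // r0:0,r1:Mul1,r2:25,r3:5
cycle 17: - // r0:0,r1:Mul1,r2:25,r3:5
cycle 18: - // r0:0,r1:Mul1,r2:25,r3:5
cycle 19: - // r0:0,r1:Mul1,r2:25,r3:5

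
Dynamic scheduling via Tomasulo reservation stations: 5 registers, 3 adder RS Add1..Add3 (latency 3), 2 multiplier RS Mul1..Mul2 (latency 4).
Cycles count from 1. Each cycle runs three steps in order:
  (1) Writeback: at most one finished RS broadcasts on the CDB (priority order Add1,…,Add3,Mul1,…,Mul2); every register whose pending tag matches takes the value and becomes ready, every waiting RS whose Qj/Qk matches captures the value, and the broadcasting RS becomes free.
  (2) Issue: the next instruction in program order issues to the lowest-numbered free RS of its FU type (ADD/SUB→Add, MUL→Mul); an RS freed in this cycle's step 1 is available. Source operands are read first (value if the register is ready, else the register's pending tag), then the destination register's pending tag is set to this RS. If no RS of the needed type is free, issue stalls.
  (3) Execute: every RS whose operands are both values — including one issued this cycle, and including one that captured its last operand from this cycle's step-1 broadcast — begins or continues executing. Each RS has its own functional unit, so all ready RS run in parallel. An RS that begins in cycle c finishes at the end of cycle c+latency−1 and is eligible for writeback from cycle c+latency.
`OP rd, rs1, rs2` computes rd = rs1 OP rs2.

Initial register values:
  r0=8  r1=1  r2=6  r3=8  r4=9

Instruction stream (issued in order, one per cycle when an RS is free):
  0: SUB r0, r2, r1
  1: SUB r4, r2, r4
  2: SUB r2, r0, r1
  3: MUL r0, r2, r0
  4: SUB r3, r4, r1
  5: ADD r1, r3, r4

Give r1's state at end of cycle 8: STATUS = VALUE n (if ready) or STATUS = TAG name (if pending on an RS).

cycle 1: issue SUB r0<-Add1 // r0:Add1,r1:1,r2:6,r3:8,r4:9
cycle 2: issue SUB r4<-Add2 // r0:Add1,r1:1,r2:6,r3:8,r4:Add2
cycle 3: issue SUB r2<-Add3 // r0:Add1,r1:1,r2:Add3,r3:8,r4:Add2
cycle 4: CDB Add1=5; issue MUL r0<-Mul1 // r0:Mul1,r1:1,r2:Add3,r3:8,r4:Add2
cycle 5: CDB Add2=-3; issue SUB r3<-Add1 // r0:Mul1,r1:1,r2:Add3,r3:Add1,r4:-3
cycle 6: issue ADD r1<-Add2 // r0:Mul1,r1:Add2,r2:Add3,r3:Add1,r4:-3
cycle 7: CDB Add3=4 // r0:Mul1,r1:Add2,r2:4,r3:Add1,r4:-3
cycle 8: CDB Add1=-4 // r0:Mul1,r1:Add2,r2:4,r3:-4,r4:-3

STATUS = TAG Add2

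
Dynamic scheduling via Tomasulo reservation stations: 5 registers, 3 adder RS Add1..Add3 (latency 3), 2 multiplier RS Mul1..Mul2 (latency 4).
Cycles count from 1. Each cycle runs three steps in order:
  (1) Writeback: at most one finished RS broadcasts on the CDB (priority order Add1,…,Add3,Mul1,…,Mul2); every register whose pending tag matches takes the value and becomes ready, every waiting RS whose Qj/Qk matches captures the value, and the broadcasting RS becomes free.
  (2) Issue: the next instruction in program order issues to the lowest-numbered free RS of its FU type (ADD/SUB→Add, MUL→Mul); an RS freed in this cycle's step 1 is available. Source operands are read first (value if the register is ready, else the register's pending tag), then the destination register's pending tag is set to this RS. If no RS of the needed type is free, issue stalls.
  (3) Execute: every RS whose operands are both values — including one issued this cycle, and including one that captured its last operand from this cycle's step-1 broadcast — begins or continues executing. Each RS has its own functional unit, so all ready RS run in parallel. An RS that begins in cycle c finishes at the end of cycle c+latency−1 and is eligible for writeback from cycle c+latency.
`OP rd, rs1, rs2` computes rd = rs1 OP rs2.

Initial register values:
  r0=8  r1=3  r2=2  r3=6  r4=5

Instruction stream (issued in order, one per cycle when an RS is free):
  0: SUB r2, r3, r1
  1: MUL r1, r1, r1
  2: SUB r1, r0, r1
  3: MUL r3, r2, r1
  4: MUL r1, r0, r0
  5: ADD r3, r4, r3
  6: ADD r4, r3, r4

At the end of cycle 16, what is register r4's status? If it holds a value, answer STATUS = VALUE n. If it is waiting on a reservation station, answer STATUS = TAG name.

c1: issue SUB r2<-Add1 | r0:8,r1:3,r2:Add1,r3:6,r4:5
c2: issue MUL r1<-Mul1 | r0:8,r1:Mul1,r2:Add1,r3:6,r4:5
c3: issue SUB r1<-Add2 | r0:8,r1:Add2,r2:Add1,r3:6,r4:5
c4: CDB Add1=3; issue MUL r3<-Mul2 | r0:8,r1:Add2,r2:3,r3:Mul2,r4:5
c5: stall | r0:8,r1:Add2,r2:3,r3:Mul2,r4:5
c6: CDB Mul1=9; issue MUL r1<-Mul1 | r0:8,r1:Mul1,r2:3,r3:Mul2,r4:5
c7: issue ADD r3<-Add1 | r0:8,r1:Mul1,r2:3,r3:Add1,r4:5
c8: issue ADD r4<-Add3 | r0:8,r1:Mul1,r2:3,r3:Add1,r4:Add3
c9: CDB Add2=-1 | r0:8,r1:Mul1,r2:3,r3:Add1,r4:Add3
c10: CDB Mul1=64 | r0:8,r1:64,r2:3,r3:Add1,r4:Add3
c11: - | r0:8,r1:64,r2:3,r3:Add1,r4:Add3
c12: - | r0:8,r1:64,r2:3,r3:Add1,r4:Add3
c13: CDB Mul2=-3 | r0:8,r1:64,r2:3,r3:Add1,r4:Add3
c14: - | r0:8,r1:64,r2:3,r3:Add1,r4:Add3
c15: - | r0:8,r1:64,r2:3,r3:Add1,r4:Add3
c16: CDB Add1=2 | r0:8,r1:64,r2:3,r3:2,r4:Add3

STATUS = TAG Add3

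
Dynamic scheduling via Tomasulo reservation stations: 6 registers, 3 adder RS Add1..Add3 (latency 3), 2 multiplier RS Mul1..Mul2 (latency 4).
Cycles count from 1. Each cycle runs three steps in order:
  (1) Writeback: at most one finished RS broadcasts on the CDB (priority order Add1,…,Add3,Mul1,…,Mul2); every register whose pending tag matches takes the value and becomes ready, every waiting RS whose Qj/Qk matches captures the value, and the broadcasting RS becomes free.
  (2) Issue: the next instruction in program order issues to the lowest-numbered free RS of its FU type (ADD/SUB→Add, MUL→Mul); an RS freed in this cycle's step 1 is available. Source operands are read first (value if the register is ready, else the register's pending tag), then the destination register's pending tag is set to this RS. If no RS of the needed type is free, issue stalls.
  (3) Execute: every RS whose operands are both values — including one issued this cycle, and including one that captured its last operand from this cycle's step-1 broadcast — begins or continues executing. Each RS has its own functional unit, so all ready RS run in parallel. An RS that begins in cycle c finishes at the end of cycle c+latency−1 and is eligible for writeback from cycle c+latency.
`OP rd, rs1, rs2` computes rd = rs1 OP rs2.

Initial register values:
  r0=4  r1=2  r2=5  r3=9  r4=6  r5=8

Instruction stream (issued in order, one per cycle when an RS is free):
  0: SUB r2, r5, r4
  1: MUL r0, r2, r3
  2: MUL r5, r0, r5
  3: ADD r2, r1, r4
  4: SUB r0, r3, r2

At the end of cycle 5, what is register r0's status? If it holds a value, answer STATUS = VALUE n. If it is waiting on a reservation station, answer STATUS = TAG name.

c1: issue SUB r2<-Add1 | r0:4,r1:2,r2:Add1,r3:9,r4:6,r5:8
c2: issue MUL r0<-Mul1 | r0:Mul1,r1:2,r2:Add1,r3:9,r4:6,r5:8
c3: issue MUL r5<-Mul2 | r0:Mul1,r1:2,r2:Add1,r3:9,r4:6,r5:Mul2
c4: CDB Add1=2; issue ADD r2<-Add1 | r0:Mul1,r1:2,r2:Add1,r3:9,r4:6,r5:Mul2
c5: issue SUB r0<-Add2 | r0:Add2,r1:2,r2:Add1,r3:9,r4:6,r5:Mul2

STATUS = TAG Add2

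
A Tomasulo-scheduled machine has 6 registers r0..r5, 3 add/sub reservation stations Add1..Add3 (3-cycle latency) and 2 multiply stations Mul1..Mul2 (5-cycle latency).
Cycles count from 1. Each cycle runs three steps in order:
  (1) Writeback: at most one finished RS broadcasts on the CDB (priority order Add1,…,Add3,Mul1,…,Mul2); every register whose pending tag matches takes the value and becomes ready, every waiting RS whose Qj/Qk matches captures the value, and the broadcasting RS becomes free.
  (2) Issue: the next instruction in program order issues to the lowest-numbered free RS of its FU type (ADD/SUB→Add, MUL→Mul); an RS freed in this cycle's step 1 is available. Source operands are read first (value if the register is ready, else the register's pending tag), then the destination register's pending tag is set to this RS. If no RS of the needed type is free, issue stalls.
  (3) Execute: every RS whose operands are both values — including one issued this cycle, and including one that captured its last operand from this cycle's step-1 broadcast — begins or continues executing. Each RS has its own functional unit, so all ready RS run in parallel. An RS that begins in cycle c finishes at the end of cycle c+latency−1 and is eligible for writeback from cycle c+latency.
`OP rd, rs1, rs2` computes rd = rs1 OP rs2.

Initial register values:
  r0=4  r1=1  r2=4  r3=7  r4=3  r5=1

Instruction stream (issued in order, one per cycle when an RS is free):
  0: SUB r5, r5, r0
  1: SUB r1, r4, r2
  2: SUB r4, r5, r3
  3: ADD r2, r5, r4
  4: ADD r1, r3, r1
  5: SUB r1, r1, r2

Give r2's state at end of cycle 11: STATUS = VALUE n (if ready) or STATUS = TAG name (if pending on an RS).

STATUS = VALUE -13

  c1: issue SUB r5<-Add1  regs: r0:4,r1:1,r2:4,r3:7,r4:3,r5:Add1
  c2: issue SUB r1<-Add2  regs: r0:4,r1:Add2,r2:4,r3:7,r4:3,r5:Add1
  c3: issue SUB r4<-Add3  regs: r0:4,r1:Add2,r2:4,r3:7,r4:Add3,r5:Add1
  c4: CDB Add1=-3; issue ADD r2<-Add1  regs: r0:4,r1:Add2,r2:Add1,r3:7,r4:Add3,r5:-3
  c5: CDB Add2=-1; issue ADD r1<-Add2  regs: r0:4,r1:Add2,r2:Add1,r3:7,r4:Add3,r5:-3
  c6: stall  regs: r0:4,r1:Add2,r2:Add1,r3:7,r4:Add3,r5:-3
  c7: CDB Add3=-10; issue SUB r1<-Add3  regs: r0:4,r1:Add3,r2:Add1,r3:7,r4:-10,r5:-3
  c8: CDB Add2=6  regs: r0:4,r1:Add3,r2:Add1,r3:7,r4:-10,r5:-3
  c9: -  regs: r0:4,r1:Add3,r2:Add1,r3:7,r4:-10,r5:-3
  c10: CDB Add1=-13  regs: r0:4,r1:Add3,r2:-13,r3:7,r4:-10,r5:-3
  c11: -  regs: r0:4,r1:Add3,r2:-13,r3:7,r4:-10,r5:-3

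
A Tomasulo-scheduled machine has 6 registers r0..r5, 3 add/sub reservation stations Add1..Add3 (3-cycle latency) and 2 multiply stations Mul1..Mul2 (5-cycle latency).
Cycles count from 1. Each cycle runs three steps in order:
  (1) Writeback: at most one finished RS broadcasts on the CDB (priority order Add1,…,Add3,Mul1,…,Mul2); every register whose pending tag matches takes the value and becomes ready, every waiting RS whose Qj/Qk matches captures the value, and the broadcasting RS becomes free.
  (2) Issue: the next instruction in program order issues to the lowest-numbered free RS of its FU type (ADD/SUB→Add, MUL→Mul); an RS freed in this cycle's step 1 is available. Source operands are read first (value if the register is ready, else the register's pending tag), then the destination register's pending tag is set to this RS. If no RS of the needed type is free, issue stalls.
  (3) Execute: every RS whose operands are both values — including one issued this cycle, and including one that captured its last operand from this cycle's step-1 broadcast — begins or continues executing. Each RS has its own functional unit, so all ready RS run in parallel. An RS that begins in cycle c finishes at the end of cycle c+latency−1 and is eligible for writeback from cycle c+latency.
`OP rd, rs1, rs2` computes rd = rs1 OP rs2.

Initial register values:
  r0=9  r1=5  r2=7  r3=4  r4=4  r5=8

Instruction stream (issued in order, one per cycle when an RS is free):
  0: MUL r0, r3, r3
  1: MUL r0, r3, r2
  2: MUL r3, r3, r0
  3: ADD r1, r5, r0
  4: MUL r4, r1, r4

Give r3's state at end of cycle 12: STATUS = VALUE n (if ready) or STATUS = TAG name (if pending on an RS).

c1: issue MUL r0<-Mul1 | r0:Mul1,r1:5,r2:7,r3:4,r4:4,r5:8
c2: issue MUL r0<-Mul2 | r0:Mul2,r1:5,r2:7,r3:4,r4:4,r5:8
c3: stall | r0:Mul2,r1:5,r2:7,r3:4,r4:4,r5:8
c4: stall | r0:Mul2,r1:5,r2:7,r3:4,r4:4,r5:8
c5: stall | r0:Mul2,r1:5,r2:7,r3:4,r4:4,r5:8
c6: CDB Mul1=16; issue MUL r3<-Mul1 | r0:Mul2,r1:5,r2:7,r3:Mul1,r4:4,r5:8
c7: CDB Mul2=28; issue ADD r1<-Add1 | r0:28,r1:Add1,r2:7,r3:Mul1,r4:4,r5:8
c8: issue MUL r4<-Mul2 | r0:28,r1:Add1,r2:7,r3:Mul1,r4:Mul2,r5:8
c9: - | r0:28,r1:Add1,r2:7,r3:Mul1,r4:Mul2,r5:8
c10: CDB Add1=36 | r0:28,r1:36,r2:7,r3:Mul1,r4:Mul2,r5:8
c11: - | r0:28,r1:36,r2:7,r3:Mul1,r4:Mul2,r5:8
c12: CDB Mul1=112 | r0:28,r1:36,r2:7,r3:112,r4:Mul2,r5:8

STATUS = VALUE 112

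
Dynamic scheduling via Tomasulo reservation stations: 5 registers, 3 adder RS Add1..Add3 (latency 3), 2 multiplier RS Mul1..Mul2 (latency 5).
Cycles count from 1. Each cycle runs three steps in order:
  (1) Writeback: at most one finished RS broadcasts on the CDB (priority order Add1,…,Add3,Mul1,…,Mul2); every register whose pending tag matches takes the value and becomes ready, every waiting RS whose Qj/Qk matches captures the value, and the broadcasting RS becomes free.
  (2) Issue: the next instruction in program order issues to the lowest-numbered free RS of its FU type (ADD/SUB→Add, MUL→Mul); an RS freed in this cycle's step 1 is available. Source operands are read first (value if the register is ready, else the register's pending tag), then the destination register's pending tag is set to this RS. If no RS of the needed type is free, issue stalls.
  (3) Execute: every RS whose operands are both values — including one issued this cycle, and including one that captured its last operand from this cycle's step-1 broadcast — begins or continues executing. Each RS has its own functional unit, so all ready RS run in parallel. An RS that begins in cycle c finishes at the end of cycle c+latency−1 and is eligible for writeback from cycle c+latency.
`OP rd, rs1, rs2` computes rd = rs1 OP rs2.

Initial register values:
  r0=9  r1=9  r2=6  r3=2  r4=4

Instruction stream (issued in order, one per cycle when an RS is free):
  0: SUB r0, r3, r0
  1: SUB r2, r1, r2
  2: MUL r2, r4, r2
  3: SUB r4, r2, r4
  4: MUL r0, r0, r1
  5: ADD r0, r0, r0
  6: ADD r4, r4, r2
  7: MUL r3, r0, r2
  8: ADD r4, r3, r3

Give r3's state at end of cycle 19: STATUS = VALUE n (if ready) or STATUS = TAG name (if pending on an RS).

STATUS = VALUE -1512

  c1: issue SUB r0<-Add1  regs: r0:Add1,r1:9,r2:6,r3:2,r4:4
  c2: issue SUB r2<-Add2  regs: r0:Add1,r1:9,r2:Add2,r3:2,r4:4
  c3: issue MUL r2<-Mul1  regs: r0:Add1,r1:9,r2:Mul1,r3:2,r4:4
  c4: CDB Add1=-7; issue SUB r4<-Add1  regs: r0:-7,r1:9,r2:Mul1,r3:2,r4:Add1
  c5: CDB Add2=3; issue MUL r0<-Mul2  regs: r0:Mul2,r1:9,r2:Mul1,r3:2,r4:Add1
  c6: issue ADD r0<-Add2  regs: r0:Add2,r1:9,r2:Mul1,r3:2,r4:Add1
  c7: issue ADD r4<-Add3  regs: r0:Add2,r1:9,r2:Mul1,r3:2,r4:Add3
  c8: stall  regs: r0:Add2,r1:9,r2:Mul1,r3:2,r4:Add3
  c9: stall  regs: r0:Add2,r1:9,r2:Mul1,r3:2,r4:Add3
  c10: CDB Mul1=12; issue MUL r3<-Mul1  regs: r0:Add2,r1:9,r2:12,r3:Mul1,r4:Add3
  c11: CDB Mul2=-63; stall  regs: r0:Add2,r1:9,r2:12,r3:Mul1,r4:Add3
  c12: stall  regs: r0:Add2,r1:9,r2:12,r3:Mul1,r4:Add3
  c13: CDB Add1=8; issue ADD r4<-Add1  regs: r0:Add2,r1:9,r2:12,r3:Mul1,r4:Add1
  c14: CDB Add2=-126  regs: r0:-126,r1:9,r2:12,r3:Mul1,r4:Add1
  c15: -  regs: r0:-126,r1:9,r2:12,r3:Mul1,r4:Add1
  c16: CDB Add3=20  regs: r0:-126,r1:9,r2:12,r3:Mul1,r4:Add1
  c17: -  regs: r0:-126,r1:9,r2:12,r3:Mul1,r4:Add1
  c18: -  regs: r0:-126,r1:9,r2:12,r3:Mul1,r4:Add1
  c19: CDB Mul1=-1512  regs: r0:-126,r1:9,r2:12,r3:-1512,r4:Add1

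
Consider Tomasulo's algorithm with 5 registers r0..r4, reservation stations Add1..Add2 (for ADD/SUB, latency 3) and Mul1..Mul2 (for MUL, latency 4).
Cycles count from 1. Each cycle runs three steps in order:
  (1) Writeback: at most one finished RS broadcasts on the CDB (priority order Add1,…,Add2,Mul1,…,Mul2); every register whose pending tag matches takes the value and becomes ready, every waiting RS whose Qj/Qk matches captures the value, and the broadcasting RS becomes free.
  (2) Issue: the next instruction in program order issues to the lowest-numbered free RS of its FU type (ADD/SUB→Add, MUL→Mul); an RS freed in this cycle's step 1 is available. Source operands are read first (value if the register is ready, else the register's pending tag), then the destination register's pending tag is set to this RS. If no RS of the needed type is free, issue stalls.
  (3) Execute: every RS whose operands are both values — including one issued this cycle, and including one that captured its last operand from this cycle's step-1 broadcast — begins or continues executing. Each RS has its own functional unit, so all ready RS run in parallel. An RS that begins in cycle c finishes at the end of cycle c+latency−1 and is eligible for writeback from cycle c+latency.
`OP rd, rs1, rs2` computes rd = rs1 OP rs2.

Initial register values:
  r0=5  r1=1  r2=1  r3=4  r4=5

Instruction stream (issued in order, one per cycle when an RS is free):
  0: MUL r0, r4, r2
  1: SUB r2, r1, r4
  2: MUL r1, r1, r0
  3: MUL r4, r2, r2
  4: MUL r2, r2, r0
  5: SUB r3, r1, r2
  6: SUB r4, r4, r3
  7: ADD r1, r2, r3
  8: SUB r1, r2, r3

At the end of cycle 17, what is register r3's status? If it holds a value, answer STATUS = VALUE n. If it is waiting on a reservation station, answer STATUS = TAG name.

  c1: issue MUL r0<-Mul1  regs: r0:Mul1,r1:1,r2:1,r3:4,r4:5
  c2: issue SUB r2<-Add1  regs: r0:Mul1,r1:1,r2:Add1,r3:4,r4:5
  c3: issue MUL r1<-Mul2  regs: r0:Mul1,r1:Mul2,r2:Add1,r3:4,r4:5
  c4: stall  regs: r0:Mul1,r1:Mul2,r2:Add1,r3:4,r4:5
  c5: CDB Add1=-4; stall  regs: r0:Mul1,r1:Mul2,r2:-4,r3:4,r4:5
  c6: CDB Mul1=5; issue MUL r4<-Mul1  regs: r0:5,r1:Mul2,r2:-4,r3:4,r4:Mul1
  c7: stall  regs: r0:5,r1:Mul2,r2:-4,r3:4,r4:Mul1
  c8: stall  regs: r0:5,r1:Mul2,r2:-4,r3:4,r4:Mul1
  c9: stall  regs: r0:5,r1:Mul2,r2:-4,r3:4,r4:Mul1
  c10: CDB Mul1=16; issue MUL r2<-Mul1  regs: r0:5,r1:Mul2,r2:Mul1,r3:4,r4:16
  c11: CDB Mul2=5; issue SUB r3<-Add1  regs: r0:5,r1:5,r2:Mul1,r3:Add1,r4:16
  c12: issue SUB r4<-Add2  regs: r0:5,r1:5,r2:Mul1,r3:Add1,r4:Add2
  c13: stall  regs: r0:5,r1:5,r2:Mul1,r3:Add1,r4:Add2
  c14: CDB Mul1=-20; stall  regs: r0:5,r1:5,r2:-20,r3:Add1,r4:Add2
  c15: stall  regs: r0:5,r1:5,r2:-20,r3:Add1,r4:Add2
  c16: stall  regs: r0:5,r1:5,r2:-20,r3:Add1,r4:Add2
  c17: CDB Add1=25; issue ADD r1<-Add1  regs: r0:5,r1:Add1,r2:-20,r3:25,r4:Add2

STATUS = VALUE 25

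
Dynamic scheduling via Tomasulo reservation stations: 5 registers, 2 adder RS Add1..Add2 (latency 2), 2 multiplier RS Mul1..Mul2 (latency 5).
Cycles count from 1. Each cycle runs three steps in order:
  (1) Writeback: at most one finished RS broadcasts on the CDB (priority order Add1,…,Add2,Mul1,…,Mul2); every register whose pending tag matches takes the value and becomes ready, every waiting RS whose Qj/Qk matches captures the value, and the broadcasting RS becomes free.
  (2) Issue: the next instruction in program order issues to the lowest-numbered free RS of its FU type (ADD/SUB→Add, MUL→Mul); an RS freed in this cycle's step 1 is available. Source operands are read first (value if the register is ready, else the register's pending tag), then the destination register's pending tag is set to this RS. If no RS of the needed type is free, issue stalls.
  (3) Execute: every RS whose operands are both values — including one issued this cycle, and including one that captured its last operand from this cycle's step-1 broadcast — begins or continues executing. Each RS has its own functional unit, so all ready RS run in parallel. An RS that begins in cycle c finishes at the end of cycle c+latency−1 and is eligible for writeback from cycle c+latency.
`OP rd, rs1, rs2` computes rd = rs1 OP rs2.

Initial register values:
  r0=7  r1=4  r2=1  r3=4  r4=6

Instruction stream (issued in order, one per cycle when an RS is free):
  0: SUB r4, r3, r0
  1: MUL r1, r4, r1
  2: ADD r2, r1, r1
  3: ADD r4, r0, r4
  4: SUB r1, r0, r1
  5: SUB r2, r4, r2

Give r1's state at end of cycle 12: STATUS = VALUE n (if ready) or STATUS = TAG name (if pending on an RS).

STATUS = VALUE 19

cycle 1: issue SUB r4<-Add1 // r0:7,r1:4,r2:1,r3:4,r4:Add1
cycle 2: issue MUL r1<-Mul1 // r0:7,r1:Mul1,r2:1,r3:4,r4:Add1
cycle 3: CDB Add1=-3; issue ADD r2<-Add1 // r0:7,r1:Mul1,r2:Add1,r3:4,r4:-3
cycle 4: issue ADD r4<-Add2 // r0:7,r1:Mul1,r2:Add1,r3:4,r4:Add2
cycle 5: stall // r0:7,r1:Mul1,r2:Add1,r3:4,r4:Add2
cycle 6: CDB Add2=4; issue SUB r1<-Add2 // r0:7,r1:Add2,r2:Add1,r3:4,r4:4
cycle 7: stall // r0:7,r1:Add2,r2:Add1,r3:4,r4:4
cycle 8: CDB Mul1=-12; stall // r0:7,r1:Add2,r2:Add1,r3:4,r4:4
cycle 9: stall // r0:7,r1:Add2,r2:Add1,r3:4,r4:4
cycle 10: CDB Add1=-24; issue SUB r2<-Add1 // r0:7,r1:Add2,r2:Add1,r3:4,r4:4
cycle 11: CDB Add2=19 // r0:7,r1:19,r2:Add1,r3:4,r4:4
cycle 12: CDB Add1=28 // r0:7,r1:19,r2:28,r3:4,r4:4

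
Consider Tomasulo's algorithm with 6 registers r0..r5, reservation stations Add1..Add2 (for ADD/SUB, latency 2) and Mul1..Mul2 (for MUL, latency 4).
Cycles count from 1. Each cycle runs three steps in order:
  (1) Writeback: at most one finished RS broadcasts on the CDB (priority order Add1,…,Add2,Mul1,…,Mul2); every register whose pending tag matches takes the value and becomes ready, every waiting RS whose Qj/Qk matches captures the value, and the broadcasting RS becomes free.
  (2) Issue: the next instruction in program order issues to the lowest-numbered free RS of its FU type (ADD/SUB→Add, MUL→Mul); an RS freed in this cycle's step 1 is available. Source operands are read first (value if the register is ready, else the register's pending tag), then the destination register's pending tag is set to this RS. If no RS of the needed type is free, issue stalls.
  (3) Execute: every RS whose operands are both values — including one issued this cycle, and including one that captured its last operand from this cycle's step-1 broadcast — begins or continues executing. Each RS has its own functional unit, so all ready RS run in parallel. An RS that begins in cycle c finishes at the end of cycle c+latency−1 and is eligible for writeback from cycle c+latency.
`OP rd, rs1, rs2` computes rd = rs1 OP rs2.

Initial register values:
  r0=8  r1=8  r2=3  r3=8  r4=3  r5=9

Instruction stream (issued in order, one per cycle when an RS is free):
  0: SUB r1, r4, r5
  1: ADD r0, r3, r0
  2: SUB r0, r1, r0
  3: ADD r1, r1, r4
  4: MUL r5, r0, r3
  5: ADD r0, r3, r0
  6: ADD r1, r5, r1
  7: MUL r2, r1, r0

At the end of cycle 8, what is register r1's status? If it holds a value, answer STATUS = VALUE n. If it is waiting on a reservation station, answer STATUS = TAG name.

  c1: issue SUB r1<-Add1  regs: r0:8,r1:Add1,r2:3,r3:8,r4:3,r5:9
  c2: issue ADD r0<-Add2  regs: r0:Add2,r1:Add1,r2:3,r3:8,r4:3,r5:9
  c3: CDB Add1=-6; issue SUB r0<-Add1  regs: r0:Add1,r1:-6,r2:3,r3:8,r4:3,r5:9
  c4: CDB Add2=16; issue ADD r1<-Add2  regs: r0:Add1,r1:Add2,r2:3,r3:8,r4:3,r5:9
  c5: issue MUL r5<-Mul1  regs: r0:Add1,r1:Add2,r2:3,r3:8,r4:3,r5:Mul1
  c6: CDB Add1=-22; issue ADD r0<-Add1  regs: r0:Add1,r1:Add2,r2:3,r3:8,r4:3,r5:Mul1
  c7: CDB Add2=-3; issue ADD r1<-Add2  regs: r0:Add1,r1:Add2,r2:3,r3:8,r4:3,r5:Mul1
  c8: CDB Add1=-14; issue MUL r2<-Mul2  regs: r0:-14,r1:Add2,r2:Mul2,r3:8,r4:3,r5:Mul1

STATUS = TAG Add2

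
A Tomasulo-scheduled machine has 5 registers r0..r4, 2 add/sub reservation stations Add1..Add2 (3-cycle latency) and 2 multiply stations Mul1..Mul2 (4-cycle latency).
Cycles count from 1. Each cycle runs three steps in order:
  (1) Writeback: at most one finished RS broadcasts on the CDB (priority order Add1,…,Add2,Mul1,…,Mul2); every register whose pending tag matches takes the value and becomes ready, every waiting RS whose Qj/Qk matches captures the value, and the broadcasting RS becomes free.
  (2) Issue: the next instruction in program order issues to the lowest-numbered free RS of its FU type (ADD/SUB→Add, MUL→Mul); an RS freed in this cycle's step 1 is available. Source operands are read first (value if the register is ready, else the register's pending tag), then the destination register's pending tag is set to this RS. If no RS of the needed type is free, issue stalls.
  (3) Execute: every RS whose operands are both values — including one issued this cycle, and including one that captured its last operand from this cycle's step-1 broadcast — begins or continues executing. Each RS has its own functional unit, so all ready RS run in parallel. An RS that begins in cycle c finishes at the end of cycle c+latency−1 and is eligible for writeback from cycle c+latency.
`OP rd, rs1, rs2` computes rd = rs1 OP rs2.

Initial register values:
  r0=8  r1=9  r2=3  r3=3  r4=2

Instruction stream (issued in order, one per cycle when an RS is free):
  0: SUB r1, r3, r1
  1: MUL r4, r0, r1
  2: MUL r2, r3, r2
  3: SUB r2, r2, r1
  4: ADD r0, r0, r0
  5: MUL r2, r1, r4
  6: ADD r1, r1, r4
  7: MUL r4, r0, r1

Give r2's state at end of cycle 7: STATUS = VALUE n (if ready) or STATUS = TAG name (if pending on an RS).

STATUS = TAG Mul2

cycle 1: issue SUB r1<-Add1 // r0:8,r1:Add1,r2:3,r3:3,r4:2
cycle 2: issue MUL r4<-Mul1 // r0:8,r1:Add1,r2:3,r3:3,r4:Mul1
cycle 3: issue MUL r2<-Mul2 // r0:8,r1:Add1,r2:Mul2,r3:3,r4:Mul1
cycle 4: CDB Add1=-6; issue SUB r2<-Add1 // r0:8,r1:-6,r2:Add1,r3:3,r4:Mul1
cycle 5: issue ADD r0<-Add2 // r0:Add2,r1:-6,r2:Add1,r3:3,r4:Mul1
cycle 6: stall // r0:Add2,r1:-6,r2:Add1,r3:3,r4:Mul1
cycle 7: CDB Mul2=9; issue MUL r2<-Mul2 // r0:Add2,r1:-6,r2:Mul2,r3:3,r4:Mul1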